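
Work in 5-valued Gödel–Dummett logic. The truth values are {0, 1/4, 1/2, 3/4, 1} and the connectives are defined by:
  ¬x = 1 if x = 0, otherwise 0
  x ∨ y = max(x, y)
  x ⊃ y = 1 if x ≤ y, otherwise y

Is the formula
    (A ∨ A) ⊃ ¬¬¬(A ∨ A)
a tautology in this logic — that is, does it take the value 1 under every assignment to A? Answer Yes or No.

No

Counterexample: take A = 1/4.
A ∨ A = 1/4 ∨ 1/4 = 1/4
A ∨ A = 1/4 ∨ 1/4 = 1/4
¬(A ∨ A) = ¬1/4 = 0
¬¬(A ∨ A) = ¬0 = 1
¬¬¬(A ∨ A) = ¬1 = 0
(A ∨ A) ⊃ ¬¬¬(A ∨ A) = 1/4 ⊃ 0 = 0
This gives 0 ≠ 1.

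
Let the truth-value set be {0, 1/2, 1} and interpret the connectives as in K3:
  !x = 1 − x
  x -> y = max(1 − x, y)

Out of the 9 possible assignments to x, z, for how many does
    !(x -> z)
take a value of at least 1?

x = 0, z = 0 ↦ 0  <
x = 0, z = 1/2 ↦ 0  <
x = 0, z = 1 ↦ 0  <
x = 1/2, z = 0 ↦ 1/2  <
x = 1/2, z = 1/2 ↦ 1/2  <
x = 1/2, z = 1 ↦ 0  <
x = 1, z = 0 ↦ 1  ≥
x = 1, z = 1/2 ↦ 1/2  <
x = 1, z = 1 ↦ 0  <
So 1 of the 9 assignments meets the threshold.

1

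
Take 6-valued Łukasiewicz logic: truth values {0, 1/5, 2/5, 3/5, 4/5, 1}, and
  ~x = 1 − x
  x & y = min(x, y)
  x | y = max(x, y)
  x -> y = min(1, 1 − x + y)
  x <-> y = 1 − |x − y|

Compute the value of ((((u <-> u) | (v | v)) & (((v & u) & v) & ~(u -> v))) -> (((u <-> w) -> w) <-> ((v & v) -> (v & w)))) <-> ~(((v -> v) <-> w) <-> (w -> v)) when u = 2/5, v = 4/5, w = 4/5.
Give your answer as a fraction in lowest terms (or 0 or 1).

u <-> u = 2/5 <-> 2/5 = 1
v | v = 4/5 | 4/5 = 4/5
(u <-> u) | (v | v) = 1 | 4/5 = 1
v & u = 4/5 & 2/5 = 2/5
(v & u) & v = 2/5 & 4/5 = 2/5
u -> v = 2/5 -> 4/5 = 1
~(u -> v) = ~1 = 0
((v & u) & v) & ~(u -> v) = 2/5 & 0 = 0
((u <-> u) | (v | v)) & (((v & u) & v) & ~(u -> v)) = 1 & 0 = 0
u <-> w = 2/5 <-> 4/5 = 3/5
(u <-> w) -> w = 3/5 -> 4/5 = 1
v & v = 4/5 & 4/5 = 4/5
v & w = 4/5 & 4/5 = 4/5
(v & v) -> (v & w) = 4/5 -> 4/5 = 1
((u <-> w) -> w) <-> ((v & v) -> (v & w)) = 1 <-> 1 = 1
(((u <-> u) | (v | v)) & (((v & u) & v) & ~(u -> v))) -> (((u <-> w) -> w) <-> ((v & v) -> (v & w))) = 0 -> 1 = 1
v -> v = 4/5 -> 4/5 = 1
(v -> v) <-> w = 1 <-> 4/5 = 4/5
w -> v = 4/5 -> 4/5 = 1
((v -> v) <-> w) <-> (w -> v) = 4/5 <-> 1 = 4/5
~(((v -> v) <-> w) <-> (w -> v)) = ~4/5 = 1/5
((((u <-> u) | (v | v)) & (((v & u) & v) & ~(u -> v))) -> (((u <-> w) -> w) <-> ((v & v) -> (v & w)))) <-> ~(((v -> v) <-> w) <-> (w -> v)) = 1 <-> 1/5 = 1/5

1/5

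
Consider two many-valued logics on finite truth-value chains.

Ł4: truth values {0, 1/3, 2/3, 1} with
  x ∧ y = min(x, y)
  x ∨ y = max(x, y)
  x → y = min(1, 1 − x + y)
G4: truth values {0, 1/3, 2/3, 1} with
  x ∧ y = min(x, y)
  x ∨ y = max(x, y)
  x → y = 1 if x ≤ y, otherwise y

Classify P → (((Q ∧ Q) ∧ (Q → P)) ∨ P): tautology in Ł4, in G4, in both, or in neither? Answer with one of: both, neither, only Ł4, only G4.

both

In Ł4: every assignment gives 1 — tautology.
In G4: every assignment gives 1 — tautology.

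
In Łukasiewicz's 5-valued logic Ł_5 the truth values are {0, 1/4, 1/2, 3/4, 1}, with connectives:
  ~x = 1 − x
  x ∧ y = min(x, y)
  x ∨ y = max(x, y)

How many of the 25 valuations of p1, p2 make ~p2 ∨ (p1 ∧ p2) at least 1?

value 1: 6 assignments (counts)
value 3/4: 8 assignments
value 1/2: 7 assignments
value 1/4: 3 assignments
value 0: 1 assignment
So 6 of the 25 assignments meet the threshold.

6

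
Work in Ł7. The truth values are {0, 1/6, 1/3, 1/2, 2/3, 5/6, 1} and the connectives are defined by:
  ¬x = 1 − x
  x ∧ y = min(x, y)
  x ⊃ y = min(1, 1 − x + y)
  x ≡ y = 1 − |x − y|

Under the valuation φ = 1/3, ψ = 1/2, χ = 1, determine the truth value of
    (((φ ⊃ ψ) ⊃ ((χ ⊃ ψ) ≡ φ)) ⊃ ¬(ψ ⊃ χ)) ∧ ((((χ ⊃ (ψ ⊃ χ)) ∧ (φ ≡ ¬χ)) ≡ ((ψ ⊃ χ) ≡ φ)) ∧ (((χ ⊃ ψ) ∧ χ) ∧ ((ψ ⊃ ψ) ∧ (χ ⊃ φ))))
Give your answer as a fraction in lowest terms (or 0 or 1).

1/6

φ ⊃ ψ = 1/3 ⊃ 1/2 = 1
χ ⊃ ψ = 1 ⊃ 1/2 = 1/2
(χ ⊃ ψ) ≡ φ = 1/2 ≡ 1/3 = 5/6
(φ ⊃ ψ) ⊃ ((χ ⊃ ψ) ≡ φ) = 1 ⊃ 5/6 = 5/6
ψ ⊃ χ = 1/2 ⊃ 1 = 1
¬(ψ ⊃ χ) = ¬1 = 0
((φ ⊃ ψ) ⊃ ((χ ⊃ ψ) ≡ φ)) ⊃ ¬(ψ ⊃ χ) = 5/6 ⊃ 0 = 1/6
ψ ⊃ χ = 1/2 ⊃ 1 = 1
χ ⊃ (ψ ⊃ χ) = 1 ⊃ 1 = 1
¬χ = ¬1 = 0
φ ≡ ¬χ = 1/3 ≡ 0 = 2/3
(χ ⊃ (ψ ⊃ χ)) ∧ (φ ≡ ¬χ) = 1 ∧ 2/3 = 2/3
ψ ⊃ χ = 1/2 ⊃ 1 = 1
(ψ ⊃ χ) ≡ φ = 1 ≡ 1/3 = 1/3
((χ ⊃ (ψ ⊃ χ)) ∧ (φ ≡ ¬χ)) ≡ ((ψ ⊃ χ) ≡ φ) = 2/3 ≡ 1/3 = 2/3
χ ⊃ ψ = 1 ⊃ 1/2 = 1/2
(χ ⊃ ψ) ∧ χ = 1/2 ∧ 1 = 1/2
ψ ⊃ ψ = 1/2 ⊃ 1/2 = 1
χ ⊃ φ = 1 ⊃ 1/3 = 1/3
(ψ ⊃ ψ) ∧ (χ ⊃ φ) = 1 ∧ 1/3 = 1/3
((χ ⊃ ψ) ∧ χ) ∧ ((ψ ⊃ ψ) ∧ (χ ⊃ φ)) = 1/2 ∧ 1/3 = 1/3
(((χ ⊃ (ψ ⊃ χ)) ∧ (φ ≡ ¬χ)) ≡ ((ψ ⊃ χ) ≡ φ)) ∧ (((χ ⊃ ψ) ∧ χ) ∧ ((ψ ⊃ ψ) ∧ (χ ⊃ φ))) = 2/3 ∧ 1/3 = 1/3
(((φ ⊃ ψ) ⊃ ((χ ⊃ ψ) ≡ φ)) ⊃ ¬(ψ ⊃ χ)) ∧ ((((χ ⊃ (ψ ⊃ χ)) ∧ (φ ≡ ¬χ)) ≡ ((ψ ⊃ χ) ≡ φ)) ∧ (((χ ⊃ ψ) ∧ χ) ∧ ((ψ ⊃ ψ) ∧ (χ ⊃ φ)))) = 1/6 ∧ 1/3 = 1/6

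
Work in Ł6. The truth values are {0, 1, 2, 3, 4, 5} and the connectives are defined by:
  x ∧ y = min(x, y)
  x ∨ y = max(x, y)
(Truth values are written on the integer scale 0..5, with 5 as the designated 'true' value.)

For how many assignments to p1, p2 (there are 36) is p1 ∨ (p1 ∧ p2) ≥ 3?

18

value 5: 6 assignments (counts)
value 4: 6 assignments (counts)
value 3: 6 assignments (counts)
value 2: 6 assignments
value 1: 6 assignments
value 0: 6 assignments
So 18 of the 36 assignments meet the threshold.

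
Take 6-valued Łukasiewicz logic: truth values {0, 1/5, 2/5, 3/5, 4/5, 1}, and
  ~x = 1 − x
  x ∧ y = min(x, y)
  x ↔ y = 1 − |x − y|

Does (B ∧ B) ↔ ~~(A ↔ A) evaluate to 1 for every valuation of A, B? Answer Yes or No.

No

Counterexample: take A = 0, B = 0.
B ∧ B = 0 ∧ 0 = 0
A ↔ A = 0 ↔ 0 = 1
~(A ↔ A) = ~1 = 0
~~(A ↔ A) = ~0 = 1
(B ∧ B) ↔ ~~(A ↔ A) = 0 ↔ 1 = 0
This gives 0 ≠ 1.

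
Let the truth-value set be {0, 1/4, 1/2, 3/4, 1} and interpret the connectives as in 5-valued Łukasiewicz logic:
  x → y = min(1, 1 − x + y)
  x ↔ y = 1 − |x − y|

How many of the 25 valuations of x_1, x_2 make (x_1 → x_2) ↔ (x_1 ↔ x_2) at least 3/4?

19

value 1: 15 assignments (counts)
value 3/4: 4 assignments (counts)
value 1/2: 3 assignments
value 1/4: 2 assignments
value 0: 1 assignment
So 19 of the 25 assignments meet the threshold.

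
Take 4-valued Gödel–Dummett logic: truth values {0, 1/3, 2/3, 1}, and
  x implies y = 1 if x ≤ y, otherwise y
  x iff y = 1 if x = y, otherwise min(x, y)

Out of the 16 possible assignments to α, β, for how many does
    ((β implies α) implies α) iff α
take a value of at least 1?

α = 0, β = 0 ↦ 1  ≥
α = 0, β = 1/3 ↦ 0  <
α = 0, β = 2/3 ↦ 0  <
α = 0, β = 1 ↦ 0  <
α = 1/3, β = 0 ↦ 1  ≥
α = 1/3, β = 1/3 ↦ 1  ≥
α = 1/3, β = 2/3 ↦ 1/3  <
α = 1/3, β = 1 ↦ 1/3  <
α = 2/3, β = 0 ↦ 1  ≥
α = 2/3, β = 1/3 ↦ 1  ≥
α = 2/3, β = 2/3 ↦ 1  ≥
α = 2/3, β = 1 ↦ 2/3  <
α = 1, β = 0 ↦ 1  ≥
α = 1, β = 1/3 ↦ 1  ≥
α = 1, β = 2/3 ↦ 1  ≥
α = 1, β = 1 ↦ 1  ≥
So 10 of the 16 assignments meet the threshold.

10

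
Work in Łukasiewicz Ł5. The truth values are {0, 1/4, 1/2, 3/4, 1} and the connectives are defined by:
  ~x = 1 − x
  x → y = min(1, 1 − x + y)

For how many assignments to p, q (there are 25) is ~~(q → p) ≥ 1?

15

value 1: 15 assignments (counts)
value 3/4: 4 assignments
value 1/2: 3 assignments
value 1/4: 2 assignments
value 0: 1 assignment
So 15 of the 25 assignments meet the threshold.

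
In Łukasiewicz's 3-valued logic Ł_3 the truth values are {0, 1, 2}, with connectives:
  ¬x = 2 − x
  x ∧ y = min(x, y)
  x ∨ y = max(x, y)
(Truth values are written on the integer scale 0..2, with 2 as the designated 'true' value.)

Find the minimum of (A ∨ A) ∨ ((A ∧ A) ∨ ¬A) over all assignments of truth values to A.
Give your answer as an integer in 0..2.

Take A = 1:
A ∨ A = 1 ∨ 1 = 1
A ∧ A = 1 ∧ 1 = 1
¬A = ¬1 = 1
(A ∧ A) ∨ ¬A = 1 ∨ 1 = 1
(A ∨ A) ∨ ((A ∧ A) ∨ ¬A) = 1 ∨ 1 = 1
No assignment yields a value below 1, so this is the minimum.

1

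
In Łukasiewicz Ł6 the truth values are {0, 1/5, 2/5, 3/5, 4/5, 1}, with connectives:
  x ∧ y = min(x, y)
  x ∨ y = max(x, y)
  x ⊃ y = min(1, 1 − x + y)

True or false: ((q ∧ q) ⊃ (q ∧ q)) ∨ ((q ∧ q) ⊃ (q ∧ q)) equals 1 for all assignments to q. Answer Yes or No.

q = 0 ↦ 1
q = 1/5 ↦ 1
q = 2/5 ↦ 1
q = 3/5 ↦ 1
q = 4/5 ↦ 1
q = 1 ↦ 1
Every assignment gives a value ≥ 1.

Yes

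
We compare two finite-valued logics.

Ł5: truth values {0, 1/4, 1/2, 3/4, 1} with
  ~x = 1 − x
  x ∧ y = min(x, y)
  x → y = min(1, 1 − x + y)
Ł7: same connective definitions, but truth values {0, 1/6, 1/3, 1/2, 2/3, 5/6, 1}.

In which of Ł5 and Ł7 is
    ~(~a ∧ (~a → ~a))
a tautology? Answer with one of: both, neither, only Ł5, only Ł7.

In Ł5: at a = 0 the value is 0 — not a tautology.
In Ł7: at a = 0 the value is 0 — not a tautology.

neither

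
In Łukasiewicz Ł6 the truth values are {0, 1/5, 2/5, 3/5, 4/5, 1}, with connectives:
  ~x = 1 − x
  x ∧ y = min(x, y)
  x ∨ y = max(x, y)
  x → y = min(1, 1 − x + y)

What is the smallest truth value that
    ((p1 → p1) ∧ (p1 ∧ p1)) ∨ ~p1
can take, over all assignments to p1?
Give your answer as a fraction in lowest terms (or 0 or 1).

3/5

Take p1 = 2/5:
p1 → p1 = 2/5 → 2/5 = 1
p1 ∧ p1 = 2/5 ∧ 2/5 = 2/5
(p1 → p1) ∧ (p1 ∧ p1) = 1 ∧ 2/5 = 2/5
~p1 = ~2/5 = 3/5
((p1 → p1) ∧ (p1 ∧ p1)) ∨ ~p1 = 2/5 ∨ 3/5 = 3/5
No assignment yields a value below 3/5, so this is the minimum.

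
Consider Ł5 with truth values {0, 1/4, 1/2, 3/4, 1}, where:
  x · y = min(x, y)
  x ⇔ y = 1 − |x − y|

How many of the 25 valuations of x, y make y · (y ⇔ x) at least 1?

1

value 1: 1 assignment (counts)
value 3/4: 4 assignments
value 1/2: 7 assignments
value 1/4: 7 assignments
value 0: 6 assignments
So 1 of the 25 assignments meets the threshold.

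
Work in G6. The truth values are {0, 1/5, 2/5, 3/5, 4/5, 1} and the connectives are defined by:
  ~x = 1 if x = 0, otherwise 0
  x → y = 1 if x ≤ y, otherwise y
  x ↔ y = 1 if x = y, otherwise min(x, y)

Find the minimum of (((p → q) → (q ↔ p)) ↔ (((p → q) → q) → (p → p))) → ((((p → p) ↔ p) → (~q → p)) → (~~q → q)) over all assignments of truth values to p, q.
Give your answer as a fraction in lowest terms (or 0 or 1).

Take p = 1/5, q = 1/5:
p → q = 1/5 → 1/5 = 1
q ↔ p = 1/5 ↔ 1/5 = 1
(p → q) → (q ↔ p) = 1 → 1 = 1
p → q = 1/5 → 1/5 = 1
(p → q) → q = 1 → 1/5 = 1/5
p → p = 1/5 → 1/5 = 1
((p → q) → q) → (p → p) = 1/5 → 1 = 1
((p → q) → (q ↔ p)) ↔ (((p → q) → q) → (p → p)) = 1 ↔ 1 = 1
p → p = 1/5 → 1/5 = 1
(p → p) ↔ p = 1 ↔ 1/5 = 1/5
~q = ~1/5 = 0
~q → p = 0 → 1/5 = 1
((p → p) ↔ p) → (~q → p) = 1/5 → 1 = 1
~q = ~1/5 = 0
~~q = ~0 = 1
~~q → q = 1 → 1/5 = 1/5
(((p → p) ↔ p) → (~q → p)) → (~~q → q) = 1 → 1/5 = 1/5
(((p → q) → (q ↔ p)) ↔ (((p → q) → q) → (p → p))) → ((((p → p) ↔ p) → (~q → p)) → (~~q → q)) = 1 → 1/5 = 1/5
No assignment yields a value below 1/5, so this is the minimum.

1/5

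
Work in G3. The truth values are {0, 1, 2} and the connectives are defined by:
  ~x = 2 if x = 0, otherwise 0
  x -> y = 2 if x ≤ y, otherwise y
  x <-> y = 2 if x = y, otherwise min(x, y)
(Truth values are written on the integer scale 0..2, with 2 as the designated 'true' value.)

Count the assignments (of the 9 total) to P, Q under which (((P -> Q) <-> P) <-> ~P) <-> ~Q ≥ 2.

P = 0, Q = 0 ↦ 0  <
P = 0, Q = 1 ↦ 2  ≥
P = 0, Q = 2 ↦ 2  ≥
P = 1, Q = 0 ↦ 2  ≥
P = 1, Q = 1 ↦ 2  ≥
P = 1, Q = 2 ↦ 2  ≥
P = 2, Q = 0 ↦ 2  ≥
P = 2, Q = 1 ↦ 2  ≥
P = 2, Q = 2 ↦ 2  ≥
So 8 of the 9 assignments meet the threshold.

8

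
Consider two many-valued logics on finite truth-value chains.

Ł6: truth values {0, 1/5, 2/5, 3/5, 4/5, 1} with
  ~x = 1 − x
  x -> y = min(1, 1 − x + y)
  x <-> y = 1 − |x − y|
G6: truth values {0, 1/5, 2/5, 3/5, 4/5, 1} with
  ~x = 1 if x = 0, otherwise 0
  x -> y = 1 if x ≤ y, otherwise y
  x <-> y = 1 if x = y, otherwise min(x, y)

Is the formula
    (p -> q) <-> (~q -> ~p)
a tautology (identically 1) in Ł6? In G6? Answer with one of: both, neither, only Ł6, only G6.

only Ł6

In Ł6: every assignment gives 1 — tautology.
In G6: at p = 2/5, q = 1/5 the value is 1/5 — not a tautology.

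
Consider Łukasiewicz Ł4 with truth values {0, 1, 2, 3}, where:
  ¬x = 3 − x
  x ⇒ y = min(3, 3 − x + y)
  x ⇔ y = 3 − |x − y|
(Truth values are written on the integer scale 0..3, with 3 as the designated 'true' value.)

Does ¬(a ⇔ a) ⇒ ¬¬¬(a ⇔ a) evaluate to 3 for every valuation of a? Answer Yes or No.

Yes

a = 0 ↦ 3
a = 1 ↦ 3
a = 2 ↦ 3
a = 3 ↦ 3
Every assignment gives a value ≥ 3.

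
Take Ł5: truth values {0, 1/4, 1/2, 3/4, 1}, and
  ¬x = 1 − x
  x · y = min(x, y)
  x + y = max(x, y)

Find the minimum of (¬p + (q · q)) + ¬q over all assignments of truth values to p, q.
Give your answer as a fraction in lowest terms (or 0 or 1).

Take p = 1/2, q = 1/2:
¬p = ¬1/2 = 1/2
q · q = 1/2 · 1/2 = 1/2
¬p + (q · q) = 1/2 + 1/2 = 1/2
¬q = ¬1/2 = 1/2
(¬p + (q · q)) + ¬q = 1/2 + 1/2 = 1/2
No assignment yields a value below 1/2, so this is the minimum.

1/2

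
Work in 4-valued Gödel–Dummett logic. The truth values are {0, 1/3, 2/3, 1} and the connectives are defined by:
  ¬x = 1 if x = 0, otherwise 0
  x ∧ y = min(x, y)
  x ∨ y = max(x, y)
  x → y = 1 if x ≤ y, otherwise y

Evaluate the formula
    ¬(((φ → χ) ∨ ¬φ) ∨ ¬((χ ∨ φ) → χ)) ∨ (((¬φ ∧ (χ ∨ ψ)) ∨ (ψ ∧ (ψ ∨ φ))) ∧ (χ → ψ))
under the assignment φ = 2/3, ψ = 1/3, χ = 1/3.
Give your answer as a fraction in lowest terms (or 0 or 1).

φ → χ = 2/3 → 1/3 = 1/3
¬φ = ¬2/3 = 0
(φ → χ) ∨ ¬φ = 1/3 ∨ 0 = 1/3
χ ∨ φ = 1/3 ∨ 2/3 = 2/3
(χ ∨ φ) → χ = 2/3 → 1/3 = 1/3
¬((χ ∨ φ) → χ) = ¬1/3 = 0
((φ → χ) ∨ ¬φ) ∨ ¬((χ ∨ φ) → χ) = 1/3 ∨ 0 = 1/3
¬(((φ → χ) ∨ ¬φ) ∨ ¬((χ ∨ φ) → χ)) = ¬1/3 = 0
¬φ = ¬2/3 = 0
χ ∨ ψ = 1/3 ∨ 1/3 = 1/3
¬φ ∧ (χ ∨ ψ) = 0 ∧ 1/3 = 0
ψ ∨ φ = 1/3 ∨ 2/3 = 2/3
ψ ∧ (ψ ∨ φ) = 1/3 ∧ 2/3 = 1/3
(¬φ ∧ (χ ∨ ψ)) ∨ (ψ ∧ (ψ ∨ φ)) = 0 ∨ 1/3 = 1/3
χ → ψ = 1/3 → 1/3 = 1
((¬φ ∧ (χ ∨ ψ)) ∨ (ψ ∧ (ψ ∨ φ))) ∧ (χ → ψ) = 1/3 ∧ 1 = 1/3
¬(((φ → χ) ∨ ¬φ) ∨ ¬((χ ∨ φ) → χ)) ∨ (((¬φ ∧ (χ ∨ ψ)) ∨ (ψ ∧ (ψ ∨ φ))) ∧ (χ → ψ)) = 0 ∨ 1/3 = 1/3

1/3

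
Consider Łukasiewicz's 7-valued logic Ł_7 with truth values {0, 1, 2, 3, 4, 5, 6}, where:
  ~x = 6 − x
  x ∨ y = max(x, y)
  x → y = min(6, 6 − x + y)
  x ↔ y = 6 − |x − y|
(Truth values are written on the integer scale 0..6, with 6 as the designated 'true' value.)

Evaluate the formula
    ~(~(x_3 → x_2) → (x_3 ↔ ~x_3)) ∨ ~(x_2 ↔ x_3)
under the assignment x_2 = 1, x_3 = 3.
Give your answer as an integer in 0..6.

2

x_3 → x_2 = 3 → 1 = 4
~(x_3 → x_2) = ~4 = 2
~x_3 = ~3 = 3
x_3 ↔ ~x_3 = 3 ↔ 3 = 6
~(x_3 → x_2) → (x_3 ↔ ~x_3) = 2 → 6 = 6
~(~(x_3 → x_2) → (x_3 ↔ ~x_3)) = ~6 = 0
x_2 ↔ x_3 = 1 ↔ 3 = 4
~(x_2 ↔ x_3) = ~4 = 2
~(~(x_3 → x_2) → (x_3 ↔ ~x_3)) ∨ ~(x_2 ↔ x_3) = 0 ∨ 2 = 2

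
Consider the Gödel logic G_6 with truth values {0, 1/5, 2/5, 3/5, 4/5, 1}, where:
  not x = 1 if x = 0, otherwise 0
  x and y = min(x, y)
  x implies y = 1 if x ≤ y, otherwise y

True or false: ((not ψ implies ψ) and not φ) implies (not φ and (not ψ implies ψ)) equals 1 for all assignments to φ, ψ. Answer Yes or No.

At φ = 4/5, ψ = 0, for instance:
not ψ = not 0 = 1
not ψ implies ψ = 1 implies 0 = 0
not φ = not 4/5 = 0
(not ψ implies ψ) and not φ = 0 and 0 = 0
not φ and (not ψ implies ψ) = 0 and 0 = 0
((not ψ implies ψ) and not φ) implies (not φ and (not ψ implies ψ)) = 0 implies 0 = 1
and checking the remaining 35 assignments likewise gives ≥ 1 in every case.

Yes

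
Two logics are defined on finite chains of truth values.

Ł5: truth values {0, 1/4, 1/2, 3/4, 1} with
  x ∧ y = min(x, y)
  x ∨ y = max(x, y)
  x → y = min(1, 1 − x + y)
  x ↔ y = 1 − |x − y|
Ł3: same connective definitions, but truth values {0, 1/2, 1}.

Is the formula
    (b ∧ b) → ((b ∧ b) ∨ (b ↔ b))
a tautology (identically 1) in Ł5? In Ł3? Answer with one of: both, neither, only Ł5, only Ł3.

In Ł5: every assignment gives 1 — tautology.
In Ł3: every assignment gives 1 — tautology.

both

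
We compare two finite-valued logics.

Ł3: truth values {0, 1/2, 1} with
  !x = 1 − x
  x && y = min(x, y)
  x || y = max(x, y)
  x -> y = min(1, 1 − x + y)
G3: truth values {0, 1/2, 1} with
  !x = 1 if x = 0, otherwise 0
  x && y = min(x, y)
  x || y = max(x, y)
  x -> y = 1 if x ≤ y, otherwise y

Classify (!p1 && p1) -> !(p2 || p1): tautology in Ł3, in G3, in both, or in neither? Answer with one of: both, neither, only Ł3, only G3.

only G3

In Ł3: at p1 = 1/2, p2 = 1 the value is 1/2 — not a tautology.
In G3: every assignment gives 1 — tautology.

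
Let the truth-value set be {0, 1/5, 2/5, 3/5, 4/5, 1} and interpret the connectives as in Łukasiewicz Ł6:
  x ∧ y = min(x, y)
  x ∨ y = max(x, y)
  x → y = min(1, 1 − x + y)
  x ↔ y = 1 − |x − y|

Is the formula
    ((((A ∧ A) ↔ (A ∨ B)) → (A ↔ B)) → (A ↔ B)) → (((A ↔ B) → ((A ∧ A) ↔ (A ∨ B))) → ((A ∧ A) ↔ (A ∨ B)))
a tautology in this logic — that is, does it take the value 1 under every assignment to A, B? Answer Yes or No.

Yes

At A = 1, B = 3/5, for instance:
A ∧ A = 1 ∧ 1 = 1
A ∨ B = 1 ∨ 3/5 = 1
(A ∧ A) ↔ (A ∨ B) = 1 ↔ 1 = 1
A ↔ B = 1 ↔ 3/5 = 3/5
((A ∧ A) ↔ (A ∨ B)) → (A ↔ B) = 1 → 3/5 = 3/5
(((A ∧ A) ↔ (A ∨ B)) → (A ↔ B)) → (A ↔ B) = 3/5 → 3/5 = 1
(A ↔ B) → ((A ∧ A) ↔ (A ∨ B)) = 3/5 → 1 = 1
((A ↔ B) → ((A ∧ A) ↔ (A ∨ B))) → ((A ∧ A) ↔ (A ∨ B)) = 1 → 1 = 1
((((A ∧ A) ↔ (A ∨ B)) → (A ↔ B)) → (A ↔ B)) → (((A ↔ B) → ((A ∧ A) ↔ (A ∨ B))) → ((A ∧ A) ↔ (A ∨ B))) = 1 → 1 = 1
and checking the remaining 35 assignments likewise gives ≥ 1 in every case.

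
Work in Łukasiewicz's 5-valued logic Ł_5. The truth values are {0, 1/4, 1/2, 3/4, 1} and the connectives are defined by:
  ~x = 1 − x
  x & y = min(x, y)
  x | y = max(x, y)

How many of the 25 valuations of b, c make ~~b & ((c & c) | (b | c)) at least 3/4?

10

value 1: 5 assignments (counts)
value 3/4: 5 assignments (counts)
value 1/2: 5 assignments
value 1/4: 5 assignments
value 0: 5 assignments
So 10 of the 25 assignments meet the threshold.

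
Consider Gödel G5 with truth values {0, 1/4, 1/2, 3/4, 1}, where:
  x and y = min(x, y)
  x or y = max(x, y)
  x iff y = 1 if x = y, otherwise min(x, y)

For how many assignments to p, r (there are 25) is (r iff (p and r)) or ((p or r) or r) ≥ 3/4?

22

value 1: 19 assignments (counts)
value 3/4: 3 assignments (counts)
value 1/2: 2 assignments
value 1/4: 1 assignment
So 22 of the 25 assignments meet the threshold.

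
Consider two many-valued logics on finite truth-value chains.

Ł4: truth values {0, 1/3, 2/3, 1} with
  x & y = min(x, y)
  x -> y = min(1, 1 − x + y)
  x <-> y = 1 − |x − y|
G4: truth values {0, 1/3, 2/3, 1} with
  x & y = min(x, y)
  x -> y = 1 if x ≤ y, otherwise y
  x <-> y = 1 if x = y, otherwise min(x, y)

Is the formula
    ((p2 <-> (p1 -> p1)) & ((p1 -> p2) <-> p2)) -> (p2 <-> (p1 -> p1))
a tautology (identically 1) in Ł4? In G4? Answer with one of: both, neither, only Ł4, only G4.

In Ł4: every assignment gives 1 — tautology.
In G4: every assignment gives 1 — tautology.

both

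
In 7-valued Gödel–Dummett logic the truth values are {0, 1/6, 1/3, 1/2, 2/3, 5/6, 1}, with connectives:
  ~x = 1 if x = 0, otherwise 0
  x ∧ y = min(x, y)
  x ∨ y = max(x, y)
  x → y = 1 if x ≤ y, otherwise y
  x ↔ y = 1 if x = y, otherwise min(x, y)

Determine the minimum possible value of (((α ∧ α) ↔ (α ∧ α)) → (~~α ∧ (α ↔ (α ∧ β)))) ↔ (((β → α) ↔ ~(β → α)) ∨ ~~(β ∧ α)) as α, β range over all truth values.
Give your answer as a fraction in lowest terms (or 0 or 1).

1/6

Take α = 1/3, β = 1/6:
α ∧ α = 1/3 ∧ 1/3 = 1/3
α ∧ α = 1/3 ∧ 1/3 = 1/3
(α ∧ α) ↔ (α ∧ α) = 1/3 ↔ 1/3 = 1
~α = ~1/3 = 0
~~α = ~0 = 1
α ∧ β = 1/3 ∧ 1/6 = 1/6
α ↔ (α ∧ β) = 1/3 ↔ 1/6 = 1/6
~~α ∧ (α ↔ (α ∧ β)) = 1 ∧ 1/6 = 1/6
((α ∧ α) ↔ (α ∧ α)) → (~~α ∧ (α ↔ (α ∧ β))) = 1 → 1/6 = 1/6
β → α = 1/6 → 1/3 = 1
β → α = 1/6 → 1/3 = 1
~(β → α) = ~1 = 0
(β → α) ↔ ~(β → α) = 1 ↔ 0 = 0
β ∧ α = 1/6 ∧ 1/3 = 1/6
~(β ∧ α) = ~1/6 = 0
~~(β ∧ α) = ~0 = 1
((β → α) ↔ ~(β → α)) ∨ ~~(β ∧ α) = 0 ∨ 1 = 1
(((α ∧ α) ↔ (α ∧ α)) → (~~α ∧ (α ↔ (α ∧ β)))) ↔ (((β → α) ↔ ~(β → α)) ∨ ~~(β ∧ α)) = 1/6 ↔ 1 = 1/6
No assignment yields a value below 1/6, so this is the minimum.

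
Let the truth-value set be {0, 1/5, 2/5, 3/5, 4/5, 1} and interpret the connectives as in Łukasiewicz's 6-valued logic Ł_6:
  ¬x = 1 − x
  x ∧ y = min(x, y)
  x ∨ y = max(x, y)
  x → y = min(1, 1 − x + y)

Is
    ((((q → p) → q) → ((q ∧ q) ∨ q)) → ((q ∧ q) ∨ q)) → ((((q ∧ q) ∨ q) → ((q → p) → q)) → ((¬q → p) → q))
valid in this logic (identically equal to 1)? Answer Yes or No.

No

Counterexample: take p = 1/5, q = 3/5.
q → p = 3/5 → 1/5 = 3/5
(q → p) → q = 3/5 → 3/5 = 1
q ∧ q = 3/5 ∧ 3/5 = 3/5
(q ∧ q) ∨ q = 3/5 ∨ 3/5 = 3/5
((q → p) → q) → ((q ∧ q) ∨ q) = 1 → 3/5 = 3/5
q ∧ q = 3/5 ∧ 3/5 = 3/5
(q ∧ q) ∨ q = 3/5 ∨ 3/5 = 3/5
(((q → p) → q) → ((q ∧ q) ∨ q)) → ((q ∧ q) ∨ q) = 3/5 → 3/5 = 1
q ∧ q = 3/5 ∧ 3/5 = 3/5
(q ∧ q) ∨ q = 3/5 ∨ 3/5 = 3/5
q → p = 3/5 → 1/5 = 3/5
(q → p) → q = 3/5 → 3/5 = 1
((q ∧ q) ∨ q) → ((q → p) → q) = 3/5 → 1 = 1
¬q = ¬3/5 = 2/5
¬q → p = 2/5 → 1/5 = 4/5
(¬q → p) → q = 4/5 → 3/5 = 4/5
(((q ∧ q) ∨ q) → ((q → p) → q)) → ((¬q → p) → q) = 1 → 4/5 = 4/5
((((q → p) → q) → ((q ∧ q) ∨ q)) → ((q ∧ q) ∨ q)) → ((((q ∧ q) ∨ q) → ((q → p) → q)) → ((¬q → p) → q)) = 1 → 4/5 = 4/5
This gives 4/5 ≠ 1.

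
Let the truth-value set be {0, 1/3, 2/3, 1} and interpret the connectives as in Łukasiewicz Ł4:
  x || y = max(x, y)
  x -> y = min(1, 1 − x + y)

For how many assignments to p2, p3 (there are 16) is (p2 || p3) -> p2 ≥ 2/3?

13

p2 = 0, p3 = 0 ↦ 1  ≥
p2 = 0, p3 = 1/3 ↦ 2/3  ≥
p2 = 0, p3 = 2/3 ↦ 1/3  <
p2 = 0, p3 = 1 ↦ 0  <
p2 = 1/3, p3 = 0 ↦ 1  ≥
p2 = 1/3, p3 = 1/3 ↦ 1  ≥
p2 = 1/3, p3 = 2/3 ↦ 2/3  ≥
p2 = 1/3, p3 = 1 ↦ 1/3  <
p2 = 2/3, p3 = 0 ↦ 1  ≥
p2 = 2/3, p3 = 1/3 ↦ 1  ≥
p2 = 2/3, p3 = 2/3 ↦ 1  ≥
p2 = 2/3, p3 = 1 ↦ 2/3  ≥
p2 = 1, p3 = 0 ↦ 1  ≥
p2 = 1, p3 = 1/3 ↦ 1  ≥
p2 = 1, p3 = 2/3 ↦ 1  ≥
p2 = 1, p3 = 1 ↦ 1  ≥
So 13 of the 16 assignments meet the threshold.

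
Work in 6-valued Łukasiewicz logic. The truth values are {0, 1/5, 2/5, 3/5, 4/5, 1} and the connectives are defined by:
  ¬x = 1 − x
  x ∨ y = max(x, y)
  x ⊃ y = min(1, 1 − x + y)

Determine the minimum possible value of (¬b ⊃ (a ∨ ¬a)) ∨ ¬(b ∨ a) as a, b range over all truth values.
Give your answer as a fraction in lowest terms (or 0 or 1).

3/5

Take a = 2/5, b = 0:
¬b = ¬0 = 1
¬a = ¬2/5 = 3/5
a ∨ ¬a = 2/5 ∨ 3/5 = 3/5
¬b ⊃ (a ∨ ¬a) = 1 ⊃ 3/5 = 3/5
b ∨ a = 0 ∨ 2/5 = 2/5
¬(b ∨ a) = ¬2/5 = 3/5
(¬b ⊃ (a ∨ ¬a)) ∨ ¬(b ∨ a) = 3/5 ∨ 3/5 = 3/5
No assignment yields a value below 3/5, so this is the minimum.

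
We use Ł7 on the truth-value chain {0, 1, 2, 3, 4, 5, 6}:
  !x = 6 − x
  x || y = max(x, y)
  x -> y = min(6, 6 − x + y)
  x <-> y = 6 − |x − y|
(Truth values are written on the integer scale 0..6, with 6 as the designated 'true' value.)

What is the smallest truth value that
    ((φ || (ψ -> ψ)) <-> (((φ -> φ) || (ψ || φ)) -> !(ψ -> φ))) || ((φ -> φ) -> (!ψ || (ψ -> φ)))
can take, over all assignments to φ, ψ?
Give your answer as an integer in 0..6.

3

Take φ = 0, ψ = 3:
ψ -> ψ = 3 -> 3 = 6
φ || (ψ -> ψ) = 0 || 6 = 6
φ -> φ = 0 -> 0 = 6
ψ || φ = 3 || 0 = 3
(φ -> φ) || (ψ || φ) = 6 || 3 = 6
ψ -> φ = 3 -> 0 = 3
!(ψ -> φ) = !3 = 3
((φ -> φ) || (ψ || φ)) -> !(ψ -> φ) = 6 -> 3 = 3
(φ || (ψ -> ψ)) <-> (((φ -> φ) || (ψ || φ)) -> !(ψ -> φ)) = 6 <-> 3 = 3
φ -> φ = 0 -> 0 = 6
!ψ = !3 = 3
ψ -> φ = 3 -> 0 = 3
!ψ || (ψ -> φ) = 3 || 3 = 3
(φ -> φ) -> (!ψ || (ψ -> φ)) = 6 -> 3 = 3
((φ || (ψ -> ψ)) <-> (((φ -> φ) || (ψ || φ)) -> !(ψ -> φ))) || ((φ -> φ) -> (!ψ || (ψ -> φ))) = 3 || 3 = 3
No assignment yields a value below 3, so this is the minimum.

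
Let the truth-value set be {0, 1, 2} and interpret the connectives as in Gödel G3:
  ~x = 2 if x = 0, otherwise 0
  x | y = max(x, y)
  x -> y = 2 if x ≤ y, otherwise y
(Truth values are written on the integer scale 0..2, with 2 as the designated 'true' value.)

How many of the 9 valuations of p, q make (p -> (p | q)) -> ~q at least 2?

3

p = 0, q = 0 ↦ 2  ≥
p = 0, q = 1 ↦ 0  <
p = 0, q = 2 ↦ 0  <
p = 1, q = 0 ↦ 2  ≥
p = 1, q = 1 ↦ 0  <
p = 1, q = 2 ↦ 0  <
p = 2, q = 0 ↦ 2  ≥
p = 2, q = 1 ↦ 0  <
p = 2, q = 2 ↦ 0  <
So 3 of the 9 assignments meet the threshold.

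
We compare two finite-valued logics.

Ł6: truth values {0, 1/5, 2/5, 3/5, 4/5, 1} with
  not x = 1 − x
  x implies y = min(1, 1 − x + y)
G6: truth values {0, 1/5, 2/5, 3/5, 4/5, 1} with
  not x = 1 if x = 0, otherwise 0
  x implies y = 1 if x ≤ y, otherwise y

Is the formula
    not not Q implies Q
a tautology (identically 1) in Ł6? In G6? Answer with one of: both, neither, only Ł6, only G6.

only Ł6

In Ł6: every assignment gives 1 — tautology.
In G6: at Q = 1/5 the value is 1/5 — not a tautology.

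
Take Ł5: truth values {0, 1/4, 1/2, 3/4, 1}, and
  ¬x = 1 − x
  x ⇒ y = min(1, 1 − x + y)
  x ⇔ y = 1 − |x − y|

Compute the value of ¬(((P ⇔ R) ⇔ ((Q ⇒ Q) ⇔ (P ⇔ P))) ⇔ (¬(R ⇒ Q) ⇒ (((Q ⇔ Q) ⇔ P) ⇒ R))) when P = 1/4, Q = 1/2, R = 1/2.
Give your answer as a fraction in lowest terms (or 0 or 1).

P ⇔ R = 1/4 ⇔ 1/2 = 3/4
Q ⇒ Q = 1/2 ⇒ 1/2 = 1
P ⇔ P = 1/4 ⇔ 1/4 = 1
(Q ⇒ Q) ⇔ (P ⇔ P) = 1 ⇔ 1 = 1
(P ⇔ R) ⇔ ((Q ⇒ Q) ⇔ (P ⇔ P)) = 3/4 ⇔ 1 = 3/4
R ⇒ Q = 1/2 ⇒ 1/2 = 1
¬(R ⇒ Q) = ¬1 = 0
Q ⇔ Q = 1/2 ⇔ 1/2 = 1
(Q ⇔ Q) ⇔ P = 1 ⇔ 1/4 = 1/4
((Q ⇔ Q) ⇔ P) ⇒ R = 1/4 ⇒ 1/2 = 1
¬(R ⇒ Q) ⇒ (((Q ⇔ Q) ⇔ P) ⇒ R) = 0 ⇒ 1 = 1
((P ⇔ R) ⇔ ((Q ⇒ Q) ⇔ (P ⇔ P))) ⇔ (¬(R ⇒ Q) ⇒ (((Q ⇔ Q) ⇔ P) ⇒ R)) = 3/4 ⇔ 1 = 3/4
¬(((P ⇔ R) ⇔ ((Q ⇒ Q) ⇔ (P ⇔ P))) ⇔ (¬(R ⇒ Q) ⇒ (((Q ⇔ Q) ⇔ P) ⇒ R))) = ¬3/4 = 1/4

1/4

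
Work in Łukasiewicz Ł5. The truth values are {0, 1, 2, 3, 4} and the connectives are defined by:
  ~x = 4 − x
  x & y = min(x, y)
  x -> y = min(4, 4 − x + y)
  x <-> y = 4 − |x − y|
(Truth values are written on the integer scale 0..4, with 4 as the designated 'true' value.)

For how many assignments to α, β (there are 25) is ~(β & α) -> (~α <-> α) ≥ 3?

15

value 4: 9 assignments (counts)
value 3: 6 assignments (counts)
value 2: 3 assignments
value 1: 1 assignment
value 0: 6 assignments
So 15 of the 25 assignments meet the threshold.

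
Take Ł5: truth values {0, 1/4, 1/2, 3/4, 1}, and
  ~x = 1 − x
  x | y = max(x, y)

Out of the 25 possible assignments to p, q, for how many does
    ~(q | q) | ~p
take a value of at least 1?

value 1: 9 assignments (counts)
value 3/4: 7 assignments
value 1/2: 5 assignments
value 1/4: 3 assignments
value 0: 1 assignment
So 9 of the 25 assignments meet the threshold.

9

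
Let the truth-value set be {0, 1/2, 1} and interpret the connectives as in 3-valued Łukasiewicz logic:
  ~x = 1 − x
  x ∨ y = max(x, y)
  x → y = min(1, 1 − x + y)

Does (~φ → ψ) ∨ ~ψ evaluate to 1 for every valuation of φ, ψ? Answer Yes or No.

Counterexample: take φ = 0, ψ = 1/2.
~φ = ~0 = 1
~φ → ψ = 1 → 1/2 = 1/2
~ψ = ~1/2 = 1/2
(~φ → ψ) ∨ ~ψ = 1/2 ∨ 1/2 = 1/2
This gives 1/2 ≠ 1.

No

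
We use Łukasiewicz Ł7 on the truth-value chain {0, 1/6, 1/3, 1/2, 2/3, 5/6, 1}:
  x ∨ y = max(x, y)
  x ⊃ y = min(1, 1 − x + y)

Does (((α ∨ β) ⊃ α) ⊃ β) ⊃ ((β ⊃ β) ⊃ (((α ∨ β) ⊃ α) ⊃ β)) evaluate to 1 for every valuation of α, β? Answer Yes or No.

Yes

At α = 5/6, β = 1/2, for instance:
α ∨ β = 5/6 ∨ 1/2 = 5/6
(α ∨ β) ⊃ α = 5/6 ⊃ 5/6 = 1
((α ∨ β) ⊃ α) ⊃ β = 1 ⊃ 1/2 = 1/2
β ⊃ β = 1/2 ⊃ 1/2 = 1
((α ∨ β) ⊃ α) ⊃ β = 1 ⊃ 1/2 = 1/2
(β ⊃ β) ⊃ (((α ∨ β) ⊃ α) ⊃ β) = 1 ⊃ 1/2 = 1/2
(((α ∨ β) ⊃ α) ⊃ β) ⊃ ((β ⊃ β) ⊃ (((α ∨ β) ⊃ α) ⊃ β)) = 1/2 ⊃ 1/2 = 1
and checking the remaining 48 assignments likewise gives ≥ 1 in every case.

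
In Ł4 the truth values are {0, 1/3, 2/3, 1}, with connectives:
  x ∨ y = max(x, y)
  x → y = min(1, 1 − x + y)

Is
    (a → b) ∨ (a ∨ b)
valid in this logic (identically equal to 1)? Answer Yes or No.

No

Counterexample: take a = 1/3, b = 0.
a → b = 1/3 → 0 = 2/3
a ∨ b = 1/3 ∨ 0 = 1/3
(a → b) ∨ (a ∨ b) = 2/3 ∨ 1/3 = 2/3
This gives 2/3 ≠ 1.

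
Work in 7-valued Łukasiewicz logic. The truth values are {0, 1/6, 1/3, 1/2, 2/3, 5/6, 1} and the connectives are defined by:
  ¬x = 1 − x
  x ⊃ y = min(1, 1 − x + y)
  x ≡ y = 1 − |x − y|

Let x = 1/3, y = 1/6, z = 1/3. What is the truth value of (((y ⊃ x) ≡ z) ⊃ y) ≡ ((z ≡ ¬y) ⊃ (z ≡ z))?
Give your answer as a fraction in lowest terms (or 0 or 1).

5/6

y ⊃ x = 1/6 ⊃ 1/3 = 1
(y ⊃ x) ≡ z = 1 ≡ 1/3 = 1/3
((y ⊃ x) ≡ z) ⊃ y = 1/3 ⊃ 1/6 = 5/6
¬y = ¬1/6 = 5/6
z ≡ ¬y = 1/3 ≡ 5/6 = 1/2
z ≡ z = 1/3 ≡ 1/3 = 1
(z ≡ ¬y) ⊃ (z ≡ z) = 1/2 ⊃ 1 = 1
(((y ⊃ x) ≡ z) ⊃ y) ≡ ((z ≡ ¬y) ⊃ (z ≡ z)) = 5/6 ≡ 1 = 5/6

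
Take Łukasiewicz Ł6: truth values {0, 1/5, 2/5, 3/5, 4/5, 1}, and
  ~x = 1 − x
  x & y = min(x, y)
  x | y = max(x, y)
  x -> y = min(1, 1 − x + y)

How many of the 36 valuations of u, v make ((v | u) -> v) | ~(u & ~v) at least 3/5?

30

value 1: 21 assignments (counts)
value 4/5: 5 assignments (counts)
value 3/5: 4 assignments (counts)
value 2/5: 3 assignments
value 1/5: 2 assignments
value 0: 1 assignment
So 30 of the 36 assignments meet the threshold.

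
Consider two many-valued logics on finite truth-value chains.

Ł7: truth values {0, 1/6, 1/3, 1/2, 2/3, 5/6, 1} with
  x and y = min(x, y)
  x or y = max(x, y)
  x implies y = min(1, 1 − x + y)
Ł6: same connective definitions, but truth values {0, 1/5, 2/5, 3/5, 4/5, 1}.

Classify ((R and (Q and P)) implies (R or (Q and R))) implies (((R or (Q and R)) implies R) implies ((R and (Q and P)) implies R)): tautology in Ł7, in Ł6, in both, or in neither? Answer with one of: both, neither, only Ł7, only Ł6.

both

In Ł7: every assignment gives 1 — tautology.
In Ł6: every assignment gives 1 — tautology.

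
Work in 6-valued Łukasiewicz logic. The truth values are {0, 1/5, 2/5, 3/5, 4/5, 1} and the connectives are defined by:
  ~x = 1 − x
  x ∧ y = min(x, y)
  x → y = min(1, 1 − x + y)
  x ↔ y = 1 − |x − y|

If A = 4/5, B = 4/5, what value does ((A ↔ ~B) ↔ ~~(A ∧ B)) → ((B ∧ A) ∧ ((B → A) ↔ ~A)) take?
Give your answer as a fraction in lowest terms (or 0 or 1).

3/5

~B = ~4/5 = 1/5
A ↔ ~B = 4/5 ↔ 1/5 = 2/5
A ∧ B = 4/5 ∧ 4/5 = 4/5
~(A ∧ B) = ~4/5 = 1/5
~~(A ∧ B) = ~1/5 = 4/5
(A ↔ ~B) ↔ ~~(A ∧ B) = 2/5 ↔ 4/5 = 3/5
B ∧ A = 4/5 ∧ 4/5 = 4/5
B → A = 4/5 → 4/5 = 1
~A = ~4/5 = 1/5
(B → A) ↔ ~A = 1 ↔ 1/5 = 1/5
(B ∧ A) ∧ ((B → A) ↔ ~A) = 4/5 ∧ 1/5 = 1/5
((A ↔ ~B) ↔ ~~(A ∧ B)) → ((B ∧ A) ∧ ((B → A) ↔ ~A)) = 3/5 → 1/5 = 3/5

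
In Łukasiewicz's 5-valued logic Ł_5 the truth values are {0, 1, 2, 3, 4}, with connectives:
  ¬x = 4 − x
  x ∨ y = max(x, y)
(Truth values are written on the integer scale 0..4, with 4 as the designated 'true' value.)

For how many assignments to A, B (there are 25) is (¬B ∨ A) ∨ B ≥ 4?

13

value 4: 13 assignments (counts)
value 3: 9 assignments
value 2: 3 assignments
So 13 of the 25 assignments meet the threshold.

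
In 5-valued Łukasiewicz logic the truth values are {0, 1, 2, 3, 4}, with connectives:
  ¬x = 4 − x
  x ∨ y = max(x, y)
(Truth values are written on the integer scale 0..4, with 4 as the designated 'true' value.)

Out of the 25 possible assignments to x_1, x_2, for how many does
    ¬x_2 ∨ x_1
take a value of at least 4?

9

value 4: 9 assignments (counts)
value 3: 7 assignments
value 2: 5 assignments
value 1: 3 assignments
value 0: 1 assignment
So 9 of the 25 assignments meet the threshold.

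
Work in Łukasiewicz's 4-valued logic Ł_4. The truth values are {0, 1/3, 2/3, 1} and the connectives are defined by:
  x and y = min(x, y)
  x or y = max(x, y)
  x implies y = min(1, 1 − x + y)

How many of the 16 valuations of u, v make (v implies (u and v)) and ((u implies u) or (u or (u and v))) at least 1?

u = 0, v = 0 ↦ 1  ≥
u = 0, v = 1/3 ↦ 2/3  <
u = 0, v = 2/3 ↦ 1/3  <
u = 0, v = 1 ↦ 0  <
u = 1/3, v = 0 ↦ 1  ≥
u = 1/3, v = 1/3 ↦ 1  ≥
u = 1/3, v = 2/3 ↦ 2/3  <
u = 1/3, v = 1 ↦ 1/3  <
u = 2/3, v = 0 ↦ 1  ≥
u = 2/3, v = 1/3 ↦ 1  ≥
u = 2/3, v = 2/3 ↦ 1  ≥
u = 2/3, v = 1 ↦ 2/3  <
u = 1, v = 0 ↦ 1  ≥
u = 1, v = 1/3 ↦ 1  ≥
u = 1, v = 2/3 ↦ 1  ≥
u = 1, v = 1 ↦ 1  ≥
So 10 of the 16 assignments meet the threshold.

10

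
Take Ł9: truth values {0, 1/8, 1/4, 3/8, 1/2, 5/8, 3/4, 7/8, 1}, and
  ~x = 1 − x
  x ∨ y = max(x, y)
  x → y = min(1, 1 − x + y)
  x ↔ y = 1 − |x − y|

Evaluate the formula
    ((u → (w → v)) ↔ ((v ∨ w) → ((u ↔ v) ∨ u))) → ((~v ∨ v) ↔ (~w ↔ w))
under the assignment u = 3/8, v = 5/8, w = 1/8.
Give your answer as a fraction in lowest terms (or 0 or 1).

w → v = 1/8 → 5/8 = 1
u → (w → v) = 3/8 → 1 = 1
v ∨ w = 5/8 ∨ 1/8 = 5/8
u ↔ v = 3/8 ↔ 5/8 = 3/4
(u ↔ v) ∨ u = 3/4 ∨ 3/8 = 3/4
(v ∨ w) → ((u ↔ v) ∨ u) = 5/8 → 3/4 = 1
(u → (w → v)) ↔ ((v ∨ w) → ((u ↔ v) ∨ u)) = 1 ↔ 1 = 1
~v = ~5/8 = 3/8
~v ∨ v = 3/8 ∨ 5/8 = 5/8
~w = ~1/8 = 7/8
~w ↔ w = 7/8 ↔ 1/8 = 1/4
(~v ∨ v) ↔ (~w ↔ w) = 5/8 ↔ 1/4 = 5/8
((u → (w → v)) ↔ ((v ∨ w) → ((u ↔ v) ∨ u))) → ((~v ∨ v) ↔ (~w ↔ w)) = 1 → 5/8 = 5/8

5/8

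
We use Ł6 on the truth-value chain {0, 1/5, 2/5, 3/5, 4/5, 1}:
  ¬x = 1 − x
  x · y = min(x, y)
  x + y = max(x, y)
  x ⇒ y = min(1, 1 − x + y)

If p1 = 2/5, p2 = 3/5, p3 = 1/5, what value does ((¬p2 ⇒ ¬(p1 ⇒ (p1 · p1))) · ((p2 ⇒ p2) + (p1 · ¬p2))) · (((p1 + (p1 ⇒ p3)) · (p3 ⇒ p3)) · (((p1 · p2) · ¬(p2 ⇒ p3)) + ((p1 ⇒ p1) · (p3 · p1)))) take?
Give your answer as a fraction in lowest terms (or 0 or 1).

¬p2 = ¬3/5 = 2/5
p1 · p1 = 2/5 · 2/5 = 2/5
p1 ⇒ (p1 · p1) = 2/5 ⇒ 2/5 = 1
¬(p1 ⇒ (p1 · p1)) = ¬1 = 0
¬p2 ⇒ ¬(p1 ⇒ (p1 · p1)) = 2/5 ⇒ 0 = 3/5
p2 ⇒ p2 = 3/5 ⇒ 3/5 = 1
¬p2 = ¬3/5 = 2/5
p1 · ¬p2 = 2/5 · 2/5 = 2/5
(p2 ⇒ p2) + (p1 · ¬p2) = 1 + 2/5 = 1
(¬p2 ⇒ ¬(p1 ⇒ (p1 · p1))) · ((p2 ⇒ p2) + (p1 · ¬p2)) = 3/5 · 1 = 3/5
p1 ⇒ p3 = 2/5 ⇒ 1/5 = 4/5
p1 + (p1 ⇒ p3) = 2/5 + 4/5 = 4/5
p3 ⇒ p3 = 1/5 ⇒ 1/5 = 1
(p1 + (p1 ⇒ p3)) · (p3 ⇒ p3) = 4/5 · 1 = 4/5
p1 · p2 = 2/5 · 3/5 = 2/5
p2 ⇒ p3 = 3/5 ⇒ 1/5 = 3/5
¬(p2 ⇒ p3) = ¬3/5 = 2/5
(p1 · p2) · ¬(p2 ⇒ p3) = 2/5 · 2/5 = 2/5
p1 ⇒ p1 = 2/5 ⇒ 2/5 = 1
p3 · p1 = 1/5 · 2/5 = 1/5
(p1 ⇒ p1) · (p3 · p1) = 1 · 1/5 = 1/5
((p1 · p2) · ¬(p2 ⇒ p3)) + ((p1 ⇒ p1) · (p3 · p1)) = 2/5 + 1/5 = 2/5
((p1 + (p1 ⇒ p3)) · (p3 ⇒ p3)) · (((p1 · p2) · ¬(p2 ⇒ p3)) + ((p1 ⇒ p1) · (p3 · p1))) = 4/5 · 2/5 = 2/5
((¬p2 ⇒ ¬(p1 ⇒ (p1 · p1))) · ((p2 ⇒ p2) + (p1 · ¬p2))) · (((p1 + (p1 ⇒ p3)) · (p3 ⇒ p3)) · (((p1 · p2) · ¬(p2 ⇒ p3)) + ((p1 ⇒ p1) · (p3 · p1)))) = 3/5 · 2/5 = 2/5

2/5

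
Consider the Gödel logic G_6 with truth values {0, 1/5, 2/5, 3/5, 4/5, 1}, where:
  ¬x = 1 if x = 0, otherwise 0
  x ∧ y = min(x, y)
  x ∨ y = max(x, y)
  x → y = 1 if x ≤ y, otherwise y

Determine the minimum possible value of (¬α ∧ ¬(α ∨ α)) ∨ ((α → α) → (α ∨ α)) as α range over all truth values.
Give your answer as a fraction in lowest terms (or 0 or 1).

Take α = 1/5:
¬α = ¬1/5 = 0
α ∨ α = 1/5 ∨ 1/5 = 1/5
¬(α ∨ α) = ¬1/5 = 0
¬α ∧ ¬(α ∨ α) = 0 ∧ 0 = 0
α → α = 1/5 → 1/5 = 1
α ∨ α = 1/5 ∨ 1/5 = 1/5
(α → α) → (α ∨ α) = 1 → 1/5 = 1/5
(¬α ∧ ¬(α ∨ α)) ∨ ((α → α) → (α ∨ α)) = 0 ∨ 1/5 = 1/5
No assignment yields a value below 1/5, so this is the minimum.

1/5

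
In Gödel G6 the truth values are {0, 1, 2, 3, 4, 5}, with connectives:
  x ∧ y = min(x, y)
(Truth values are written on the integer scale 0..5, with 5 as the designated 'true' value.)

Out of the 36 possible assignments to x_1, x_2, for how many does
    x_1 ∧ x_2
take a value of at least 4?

value 5: 1 assignment (counts)
value 4: 3 assignments (counts)
value 3: 5 assignments
value 2: 7 assignments
value 1: 9 assignments
value 0: 11 assignments
So 4 of the 36 assignments meet the threshold.

4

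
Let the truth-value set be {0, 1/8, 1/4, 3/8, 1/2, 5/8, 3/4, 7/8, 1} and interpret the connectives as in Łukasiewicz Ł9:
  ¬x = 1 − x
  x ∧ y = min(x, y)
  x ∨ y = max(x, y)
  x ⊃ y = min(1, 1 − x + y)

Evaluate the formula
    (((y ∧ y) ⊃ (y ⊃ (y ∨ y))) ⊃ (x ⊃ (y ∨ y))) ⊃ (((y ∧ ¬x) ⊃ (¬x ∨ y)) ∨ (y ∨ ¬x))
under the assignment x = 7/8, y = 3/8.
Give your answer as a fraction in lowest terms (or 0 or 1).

y ∧ y = 3/8 ∧ 3/8 = 3/8
y ∨ y = 3/8 ∨ 3/8 = 3/8
y ⊃ (y ∨ y) = 3/8 ⊃ 3/8 = 1
(y ∧ y) ⊃ (y ⊃ (y ∨ y)) = 3/8 ⊃ 1 = 1
y ∨ y = 3/8 ∨ 3/8 = 3/8
x ⊃ (y ∨ y) = 7/8 ⊃ 3/8 = 1/2
((y ∧ y) ⊃ (y ⊃ (y ∨ y))) ⊃ (x ⊃ (y ∨ y)) = 1 ⊃ 1/2 = 1/2
¬x = ¬7/8 = 1/8
y ∧ ¬x = 3/8 ∧ 1/8 = 1/8
¬x = ¬7/8 = 1/8
¬x ∨ y = 1/8 ∨ 3/8 = 3/8
(y ∧ ¬x) ⊃ (¬x ∨ y) = 1/8 ⊃ 3/8 = 1
¬x = ¬7/8 = 1/8
y ∨ ¬x = 3/8 ∨ 1/8 = 3/8
((y ∧ ¬x) ⊃ (¬x ∨ y)) ∨ (y ∨ ¬x) = 1 ∨ 3/8 = 1
(((y ∧ y) ⊃ (y ⊃ (y ∨ y))) ⊃ (x ⊃ (y ∨ y))) ⊃ (((y ∧ ¬x) ⊃ (¬x ∨ y)) ∨ (y ∨ ¬x)) = 1/2 ⊃ 1 = 1

1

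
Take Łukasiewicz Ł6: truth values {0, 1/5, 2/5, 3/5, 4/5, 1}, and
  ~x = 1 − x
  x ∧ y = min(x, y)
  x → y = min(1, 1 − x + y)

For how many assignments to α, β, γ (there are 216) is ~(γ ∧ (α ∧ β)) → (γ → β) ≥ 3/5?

value 1: 154 assignments (counts)
value 4/5: 21 assignments (counts)
value 3/5: 15 assignments (counts)
value 2/5: 13 assignments
value 1/5: 7 assignments
value 0: 6 assignments
So 190 of the 216 assignments meet the threshold.

190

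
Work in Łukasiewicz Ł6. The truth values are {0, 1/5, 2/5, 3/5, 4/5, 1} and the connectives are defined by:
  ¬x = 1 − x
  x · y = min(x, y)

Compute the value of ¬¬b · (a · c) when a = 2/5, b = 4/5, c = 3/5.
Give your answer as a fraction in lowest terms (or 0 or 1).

¬b = ¬4/5 = 1/5
¬¬b = ¬1/5 = 4/5
a · c = 2/5 · 3/5 = 2/5
¬¬b · (a · c) = 4/5 · 2/5 = 2/5

2/5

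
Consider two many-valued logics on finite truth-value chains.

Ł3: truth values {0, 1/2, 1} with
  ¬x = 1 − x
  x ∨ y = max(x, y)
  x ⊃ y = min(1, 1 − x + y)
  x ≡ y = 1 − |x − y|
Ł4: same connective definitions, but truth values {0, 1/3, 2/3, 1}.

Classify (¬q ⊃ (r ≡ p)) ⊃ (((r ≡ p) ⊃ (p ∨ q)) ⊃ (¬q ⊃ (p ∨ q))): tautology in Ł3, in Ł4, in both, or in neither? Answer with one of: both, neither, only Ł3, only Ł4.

both

In Ł3: every assignment gives 1 — tautology.
In Ł4: every assignment gives 1 — tautology.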